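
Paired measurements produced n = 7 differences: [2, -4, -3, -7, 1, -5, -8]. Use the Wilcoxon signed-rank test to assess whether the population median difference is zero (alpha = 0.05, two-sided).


Step 1: Drop any zero differences (none here) and take |d_i|.
|d| = [2, 4, 3, 7, 1, 5, 8]
Step 2: Midrank |d_i| (ties get averaged ranks).
ranks: |2|->2, |4|->4, |3|->3, |7|->6, |1|->1, |5|->5, |8|->7
Step 3: Attach original signs; sum ranks with positive sign and with negative sign.
W+ = 2 + 1 = 3
W- = 4 + 3 + 6 + 5 + 7 = 25
(Check: W+ + W- = 28 should equal n(n+1)/2 = 28.)
Step 4: Test statistic W = min(W+, W-) = 3.
Step 5: No ties, so the exact null distribution over the 2^7 = 128 sign assignments gives the two-sided p-value = 0.078125.
Step 6: alpha = 0.05. fail to reject H0.

W+ = 3, W- = 25, W = min = 3, p = 0.078125, fail to reject H0.


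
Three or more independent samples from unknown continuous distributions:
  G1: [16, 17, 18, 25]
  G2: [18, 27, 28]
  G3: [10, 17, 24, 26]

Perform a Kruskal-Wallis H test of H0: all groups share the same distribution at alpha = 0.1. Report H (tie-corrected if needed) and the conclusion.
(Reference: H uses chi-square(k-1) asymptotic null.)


Step 1: Combine all N = 11 observations and assign midranks.
sorted (value, group, rank): (10,G3,1), (16,G1,2), (17,G1,3.5), (17,G3,3.5), (18,G1,5.5), (18,G2,5.5), (24,G3,7), (25,G1,8), (26,G3,9), (27,G2,10), (28,G2,11)
Step 2: Sum ranks within each group.
R_1 = 19 (n_1 = 4)
R_2 = 26.5 (n_2 = 3)
R_3 = 20.5 (n_3 = 4)
Step 3: H = 12/(N(N+1)) * sum(R_i^2/n_i) - 3(N+1)
     = 12/(11*12) * (19^2/4 + 26.5^2/3 + 20.5^2/4) - 3*12
     = 0.090909 * 429.396 - 36
     = 3.035985.
Step 4: Ties present; correction factor C = 1 - 12/(11^3 - 11) = 0.990909. Corrected H = 3.035985 / 0.990909 = 3.063838.
Step 5: Under H0, H ~ chi^2(2); p-value = 0.216121.
Step 6: alpha = 0.1. fail to reject H0.

H = 3.0638, df = 2, p = 0.216121, fail to reject H0.


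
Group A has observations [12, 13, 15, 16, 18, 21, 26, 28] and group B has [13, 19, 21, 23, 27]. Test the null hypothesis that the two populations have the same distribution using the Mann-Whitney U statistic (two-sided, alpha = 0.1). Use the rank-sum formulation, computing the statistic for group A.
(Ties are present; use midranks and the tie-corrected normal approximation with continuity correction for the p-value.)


Step 1: Combine and sort all 13 observations; assign midranks.
sorted (value, group): (12,X), (13,X), (13,Y), (15,X), (16,X), (18,X), (19,Y), (21,X), (21,Y), (23,Y), (26,X), (27,Y), (28,X)
ranks: 12->1, 13->2.5, 13->2.5, 15->4, 16->5, 18->6, 19->7, 21->8.5, 21->8.5, 23->10, 26->11, 27->12, 28->13
Step 2: Rank sum for X: R1 = 1 + 2.5 + 4 + 5 + 6 + 8.5 + 11 + 13 = 51.
Step 3: U_X = R1 - n1(n1+1)/2 = 51 - 8*9/2 = 51 - 36 = 15.
       U_Y = n1*n2 - U_X = 40 - 15 = 25.
Step 4: Ties are present, so use the tie-corrected normal approximation (with continuity correction) for the p-value.
Step 5: p-value = 0.508901; compare to alpha = 0.1. fail to reject H0.

U_X = 15, p = 0.508901, fail to reject H0 at alpha = 0.1.


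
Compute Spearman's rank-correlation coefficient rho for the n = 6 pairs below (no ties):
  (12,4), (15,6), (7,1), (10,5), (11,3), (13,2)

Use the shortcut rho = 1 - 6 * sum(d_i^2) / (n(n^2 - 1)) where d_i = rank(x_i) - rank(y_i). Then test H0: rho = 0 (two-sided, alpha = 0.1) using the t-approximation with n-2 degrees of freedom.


Step 1: Rank x and y separately (midranks; no ties here).
rank(x): 12->4, 15->6, 7->1, 10->2, 11->3, 13->5
rank(y): 4->4, 6->6, 1->1, 5->5, 3->3, 2->2
Step 2: d_i = R_x(i) - R_y(i); compute d_i^2.
  (4-4)^2=0, (6-6)^2=0, (1-1)^2=0, (2-5)^2=9, (3-3)^2=0, (5-2)^2=9
sum(d^2) = 18.
Step 3: rho = 1 - 6*18 / (6*(6^2 - 1)) = 1 - 108/210 = 0.485714.
Step 4: Under H0, t = rho * sqrt((n-2)/(1-rho^2)) = 1.1113 ~ t(4).
Step 5: Two-sided p-value from the t-distribution with 4 df = 0.328723.
Step 6: alpha = 0.1. fail to reject H0.

rho = 0.4857, p = 0.328723, fail to reject H0 at alpha = 0.1.


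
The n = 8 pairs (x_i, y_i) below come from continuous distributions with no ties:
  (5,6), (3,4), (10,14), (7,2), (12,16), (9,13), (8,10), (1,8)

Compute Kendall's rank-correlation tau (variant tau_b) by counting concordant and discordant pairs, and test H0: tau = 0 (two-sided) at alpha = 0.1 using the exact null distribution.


Step 1: Enumerate the 28 unordered pairs (i,j) with i<j and classify each by sign(x_j-x_i) * sign(y_j-y_i).
  (1,2):dx=-2,dy=-2->C; (1,3):dx=+5,dy=+8->C; (1,4):dx=+2,dy=-4->D; (1,5):dx=+7,dy=+10->C
  (1,6):dx=+4,dy=+7->C; (1,7):dx=+3,dy=+4->C; (1,8):dx=-4,dy=+2->D; (2,3):dx=+7,dy=+10->C
  (2,4):dx=+4,dy=-2->D; (2,5):dx=+9,dy=+12->C; (2,6):dx=+6,dy=+9->C; (2,7):dx=+5,dy=+6->C
  (2,8):dx=-2,dy=+4->D; (3,4):dx=-3,dy=-12->C; (3,5):dx=+2,dy=+2->C; (3,6):dx=-1,dy=-1->C
  (3,7):dx=-2,dy=-4->C; (3,8):dx=-9,dy=-6->C; (4,5):dx=+5,dy=+14->C; (4,6):dx=+2,dy=+11->C
  (4,7):dx=+1,dy=+8->C; (4,8):dx=-6,dy=+6->D; (5,6):dx=-3,dy=-3->C; (5,7):dx=-4,dy=-6->C
  (5,8):dx=-11,dy=-8->C; (6,7):dx=-1,dy=-3->C; (6,8):dx=-8,dy=-5->C; (7,8):dx=-7,dy=-2->C
Step 2: C = 23, D = 5, total pairs = 28.
Step 3: tau = (C - D)/(n(n-1)/2) = (23 - 5)/28 = 0.642857.
Step 4: Exact two-sided p-value (enumerate n! = 40320 permutations of y under H0): p = 0.031151.
Step 5: alpha = 0.1. reject H0.

tau_b = 0.6429 (C=23, D=5), p = 0.031151, reject H0.


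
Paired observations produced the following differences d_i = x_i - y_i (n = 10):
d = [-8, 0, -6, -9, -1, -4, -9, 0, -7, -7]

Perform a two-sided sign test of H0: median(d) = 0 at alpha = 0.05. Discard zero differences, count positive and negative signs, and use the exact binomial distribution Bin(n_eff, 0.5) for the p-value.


Step 1: Discard zero differences. Original n = 10; n_eff = number of nonzero differences = 8.
Nonzero differences (with sign): -8, -6, -9, -1, -4, -9, -7, -7
Step 2: Count signs: positive = 0, negative = 8.
Step 3: Under H0: P(positive) = 0.5, so the number of positives S ~ Bin(8, 0.5).
Step 4: Two-sided exact p-value = sum of Bin(8,0.5) probabilities at or below the observed probability = 0.007812.
Step 5: alpha = 0.05. reject H0.

n_eff = 8, pos = 0, neg = 8, p = 0.007812, reject H0.


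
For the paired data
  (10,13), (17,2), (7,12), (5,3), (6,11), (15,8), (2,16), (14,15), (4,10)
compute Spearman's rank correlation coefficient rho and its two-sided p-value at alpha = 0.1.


Step 1: Rank x and y separately (midranks; no ties here).
rank(x): 10->6, 17->9, 7->5, 5->3, 6->4, 15->8, 2->1, 14->7, 4->2
rank(y): 13->7, 2->1, 12->6, 3->2, 11->5, 8->3, 16->9, 15->8, 10->4
Step 2: d_i = R_x(i) - R_y(i); compute d_i^2.
  (6-7)^2=1, (9-1)^2=64, (5-6)^2=1, (3-2)^2=1, (4-5)^2=1, (8-3)^2=25, (1-9)^2=64, (7-8)^2=1, (2-4)^2=4
sum(d^2) = 162.
Step 3: rho = 1 - 6*162 / (9*(9^2 - 1)) = 1 - 972/720 = -0.350000.
Step 4: Under H0, t = rho * sqrt((n-2)/(1-rho^2)) = -0.9885 ~ t(7).
Step 5: Two-sided p-value from the t-distribution with 7 df = 0.355820.
Step 6: alpha = 0.1. fail to reject H0.

rho = -0.3500, p = 0.355820, fail to reject H0 at alpha = 0.1.


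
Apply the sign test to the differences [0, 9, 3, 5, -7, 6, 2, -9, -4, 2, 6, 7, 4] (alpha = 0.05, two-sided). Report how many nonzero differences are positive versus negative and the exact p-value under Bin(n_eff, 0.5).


Step 1: Discard zero differences. Original n = 13; n_eff = number of nonzero differences = 12.
Nonzero differences (with sign): +9, +3, +5, -7, +6, +2, -9, -4, +2, +6, +7, +4
Step 2: Count signs: positive = 9, negative = 3.
Step 3: Under H0: P(positive) = 0.5, so the number of positives S ~ Bin(12, 0.5).
Step 4: Two-sided exact p-value = sum of Bin(12,0.5) probabilities at or below the observed probability = 0.145996.
Step 5: alpha = 0.05. fail to reject H0.

n_eff = 12, pos = 9, neg = 3, p = 0.145996, fail to reject H0.


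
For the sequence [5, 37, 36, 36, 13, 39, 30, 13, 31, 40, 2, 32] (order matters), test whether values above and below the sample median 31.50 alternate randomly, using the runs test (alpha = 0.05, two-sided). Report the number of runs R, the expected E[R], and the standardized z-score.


Step 1: Compute median = 31.50; label A = above, B = below.
Labels in order: BAAABABBBABA  (n_A = 6, n_B = 6)
Step 2: Count runs R = 8.
Step 3: Under H0 (random ordering), E[R] = 2*n_A*n_B/(n_A+n_B) + 1 = 2*6*6/12 + 1 = 7.0000.
        Var[R] = 2*n_A*n_B*(2*n_A*n_B - n_A - n_B) / ((n_A+n_B)^2 * (n_A+n_B-1)) = 4320/1584 = 2.7273.
        SD[R] = 1.6514.
Step 4: Continuity-corrected z = (R - 0.5 - E[R]) / SD[R] = (8 - 0.5 - 7.0000) / 1.6514 = 0.3028.
Step 5: Two-sided p-value via normal approximation = 2*(1 - Phi(|z|)) = 0.762069.
Step 6: alpha = 0.05. fail to reject H0.

R = 8, z = 0.3028, p = 0.762069, fail to reject H0.


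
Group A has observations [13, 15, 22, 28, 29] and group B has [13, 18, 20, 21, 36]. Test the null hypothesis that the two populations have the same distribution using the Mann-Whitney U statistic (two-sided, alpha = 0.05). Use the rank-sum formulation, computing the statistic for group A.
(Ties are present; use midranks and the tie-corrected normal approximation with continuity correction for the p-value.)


Step 1: Combine and sort all 10 observations; assign midranks.
sorted (value, group): (13,X), (13,Y), (15,X), (18,Y), (20,Y), (21,Y), (22,X), (28,X), (29,X), (36,Y)
ranks: 13->1.5, 13->1.5, 15->3, 18->4, 20->5, 21->6, 22->7, 28->8, 29->9, 36->10
Step 2: Rank sum for X: R1 = 1.5 + 3 + 7 + 8 + 9 = 28.5.
Step 3: U_X = R1 - n1(n1+1)/2 = 28.5 - 5*6/2 = 28.5 - 15 = 13.5.
       U_Y = n1*n2 - U_X = 25 - 13.5 = 11.5.
Step 4: Ties are present, so use the tie-corrected normal approximation (with continuity correction) for the p-value.
Step 5: p-value = 0.916563; compare to alpha = 0.05. fail to reject H0.

U_X = 13.5, p = 0.916563, fail to reject H0 at alpha = 0.05.


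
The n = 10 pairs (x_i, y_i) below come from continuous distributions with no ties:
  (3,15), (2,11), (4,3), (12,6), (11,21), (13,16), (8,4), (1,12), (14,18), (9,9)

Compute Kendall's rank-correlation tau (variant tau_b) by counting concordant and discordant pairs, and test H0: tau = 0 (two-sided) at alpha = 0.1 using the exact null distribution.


Step 1: Enumerate the 45 unordered pairs (i,j) with i<j and classify each by sign(x_j-x_i) * sign(y_j-y_i).
  (1,2):dx=-1,dy=-4->C; (1,3):dx=+1,dy=-12->D; (1,4):dx=+9,dy=-9->D; (1,5):dx=+8,dy=+6->C
  (1,6):dx=+10,dy=+1->C; (1,7):dx=+5,dy=-11->D; (1,8):dx=-2,dy=-3->C; (1,9):dx=+11,dy=+3->C
  (1,10):dx=+6,dy=-6->D; (2,3):dx=+2,dy=-8->D; (2,4):dx=+10,dy=-5->D; (2,5):dx=+9,dy=+10->C
  (2,6):dx=+11,dy=+5->C; (2,7):dx=+6,dy=-7->D; (2,8):dx=-1,dy=+1->D; (2,9):dx=+12,dy=+7->C
  (2,10):dx=+7,dy=-2->D; (3,4):dx=+8,dy=+3->C; (3,5):dx=+7,dy=+18->C; (3,6):dx=+9,dy=+13->C
  (3,7):dx=+4,dy=+1->C; (3,8):dx=-3,dy=+9->D; (3,9):dx=+10,dy=+15->C; (3,10):dx=+5,dy=+6->C
  (4,5):dx=-1,dy=+15->D; (4,6):dx=+1,dy=+10->C; (4,7):dx=-4,dy=-2->C; (4,8):dx=-11,dy=+6->D
  (4,9):dx=+2,dy=+12->C; (4,10):dx=-3,dy=+3->D; (5,6):dx=+2,dy=-5->D; (5,7):dx=-3,dy=-17->C
  (5,8):dx=-10,dy=-9->C; (5,9):dx=+3,dy=-3->D; (5,10):dx=-2,dy=-12->C; (6,7):dx=-5,dy=-12->C
  (6,8):dx=-12,dy=-4->C; (6,9):dx=+1,dy=+2->C; (6,10):dx=-4,dy=-7->C; (7,8):dx=-7,dy=+8->D
  (7,9):dx=+6,dy=+14->C; (7,10):dx=+1,dy=+5->C; (8,9):dx=+13,dy=+6->C; (8,10):dx=+8,dy=-3->D
  (9,10):dx=-5,dy=-9->C
Step 2: C = 28, D = 17, total pairs = 45.
Step 3: tau = (C - D)/(n(n-1)/2) = (28 - 17)/45 = 0.244444.
Step 4: Exact two-sided p-value (enumerate n! = 3628800 permutations of y under H0): p = 0.380720.
Step 5: alpha = 0.1. fail to reject H0.

tau_b = 0.2444 (C=28, D=17), p = 0.380720, fail to reject H0.


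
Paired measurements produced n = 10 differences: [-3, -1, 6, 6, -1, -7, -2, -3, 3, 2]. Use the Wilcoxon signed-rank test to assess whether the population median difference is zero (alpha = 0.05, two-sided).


Step 1: Drop any zero differences (none here) and take |d_i|.
|d| = [3, 1, 6, 6, 1, 7, 2, 3, 3, 2]
Step 2: Midrank |d_i| (ties get averaged ranks).
ranks: |3|->6, |1|->1.5, |6|->8.5, |6|->8.5, |1|->1.5, |7|->10, |2|->3.5, |3|->6, |3|->6, |2|->3.5
Step 3: Attach original signs; sum ranks with positive sign and with negative sign.
W+ = 8.5 + 8.5 + 6 + 3.5 = 26.5
W- = 6 + 1.5 + 1.5 + 10 + 3.5 + 6 = 28.5
(Check: W+ + W- = 55 should equal n(n+1)/2 = 55.)
Step 4: Test statistic W = min(W+, W-) = 26.5.
Step 5: Ties in |d|, so use the tie-corrected normal approximation.
        E[W] = n(n+1)/4 = 10*11/4 = 27.5.
        Tie groups: |d|=1 (t=2), |d|=2 (t=2), |d|=3 (t=3), |d|=6 (t=2); sum(t^3 - t) = 42.
        Var[W] = n(n+1)(2n+1)/24 - sum(t^3-t)/48 = 2310/24 - 42/48 = 95.375.
        z = (W - E[W]) / sqrt(Var[W]) = (26.5 - 27.5) / 9.7660 = -0.1024.
        Two-sided p = 2*Phi(z) = 0.918442.
Step 6: alpha = 0.05. fail to reject H0.

W+ = 26.5, W- = 28.5, W = min = 26.5, p = 0.918442, fail to reject H0.


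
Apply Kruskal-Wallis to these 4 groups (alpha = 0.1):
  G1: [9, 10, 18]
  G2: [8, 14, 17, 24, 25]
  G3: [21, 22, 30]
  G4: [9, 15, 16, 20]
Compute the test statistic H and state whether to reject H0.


Step 1: Combine all N = 15 observations and assign midranks.
sorted (value, group, rank): (8,G2,1), (9,G1,2.5), (9,G4,2.5), (10,G1,4), (14,G2,5), (15,G4,6), (16,G4,7), (17,G2,8), (18,G1,9), (20,G4,10), (21,G3,11), (22,G3,12), (24,G2,13), (25,G2,14), (30,G3,15)
Step 2: Sum ranks within each group.
R_1 = 15.5 (n_1 = 3)
R_2 = 41 (n_2 = 5)
R_3 = 38 (n_3 = 3)
R_4 = 25.5 (n_4 = 4)
Step 3: H = 12/(N(N+1)) * sum(R_i^2/n_i) - 3(N+1)
     = 12/(15*16) * (15.5^2/3 + 41^2/5 + 38^2/3 + 25.5^2/4) - 3*16
     = 0.050000 * 1060.18 - 48
     = 5.008958.
Step 4: Ties present; correction factor C = 1 - 6/(15^3 - 15) = 0.998214. Corrected H = 5.008958 / 0.998214 = 5.017919.
Step 5: Under H0, H ~ chi^2(3); p-value = 0.170490.
Step 6: alpha = 0.1. fail to reject H0.

H = 5.0179, df = 3, p = 0.170490, fail to reject H0.


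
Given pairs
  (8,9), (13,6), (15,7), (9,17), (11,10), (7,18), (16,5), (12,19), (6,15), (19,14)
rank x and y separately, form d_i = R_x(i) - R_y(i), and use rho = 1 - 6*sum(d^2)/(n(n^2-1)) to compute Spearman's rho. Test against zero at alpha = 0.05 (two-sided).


Step 1: Rank x and y separately (midranks; no ties here).
rank(x): 8->3, 13->7, 15->8, 9->4, 11->5, 7->2, 16->9, 12->6, 6->1, 19->10
rank(y): 9->4, 6->2, 7->3, 17->8, 10->5, 18->9, 5->1, 19->10, 15->7, 14->6
Step 2: d_i = R_x(i) - R_y(i); compute d_i^2.
  (3-4)^2=1, (7-2)^2=25, (8-3)^2=25, (4-8)^2=16, (5-5)^2=0, (2-9)^2=49, (9-1)^2=64, (6-10)^2=16, (1-7)^2=36, (10-6)^2=16
sum(d^2) = 248.
Step 3: rho = 1 - 6*248 / (10*(10^2 - 1)) = 1 - 1488/990 = -0.503030.
Step 4: Under H0, t = rho * sqrt((n-2)/(1-rho^2)) = -1.6462 ~ t(8).
Step 5: Two-sided p-value from the t-distribution with 8 df = 0.138334.
Step 6: alpha = 0.05. fail to reject H0.

rho = -0.5030, p = 0.138334, fail to reject H0 at alpha = 0.05.


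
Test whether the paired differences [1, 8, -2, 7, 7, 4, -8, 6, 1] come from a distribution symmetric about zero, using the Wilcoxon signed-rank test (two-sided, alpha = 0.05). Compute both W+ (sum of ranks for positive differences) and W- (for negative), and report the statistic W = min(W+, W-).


Step 1: Drop any zero differences (none here) and take |d_i|.
|d| = [1, 8, 2, 7, 7, 4, 8, 6, 1]
Step 2: Midrank |d_i| (ties get averaged ranks).
ranks: |1|->1.5, |8|->8.5, |2|->3, |7|->6.5, |7|->6.5, |4|->4, |8|->8.5, |6|->5, |1|->1.5
Step 3: Attach original signs; sum ranks with positive sign and with negative sign.
W+ = 1.5 + 8.5 + 6.5 + 6.5 + 4 + 5 + 1.5 = 33.5
W- = 3 + 8.5 = 11.5
(Check: W+ + W- = 45 should equal n(n+1)/2 = 45.)
Step 4: Test statistic W = min(W+, W-) = 11.5.
Step 5: Ties in |d|, so use the tie-corrected normal approximation.
        E[W] = n(n+1)/4 = 9*10/4 = 22.5.
        Tie groups: |d|=1 (t=2), |d|=7 (t=2), |d|=8 (t=2); sum(t^3 - t) = 18.
        Var[W] = n(n+1)(2n+1)/24 - sum(t^3-t)/48 = 1710/24 - 18/48 = 70.875.
        z = (W - E[W]) / sqrt(Var[W]) = (11.5 - 22.5) / 8.4187 = -1.3066.
        Two-sided p = 2*Phi(z) = 0.191345.
Step 6: alpha = 0.05. fail to reject H0.

W+ = 33.5, W- = 11.5, W = min = 11.5, p = 0.191345, fail to reject H0.


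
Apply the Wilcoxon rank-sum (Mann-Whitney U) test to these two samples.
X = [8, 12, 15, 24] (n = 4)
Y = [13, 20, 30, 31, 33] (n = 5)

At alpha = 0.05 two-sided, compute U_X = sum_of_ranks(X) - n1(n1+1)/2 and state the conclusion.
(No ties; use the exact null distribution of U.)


Step 1: Combine and sort all 9 observations; assign midranks.
sorted (value, group): (8,X), (12,X), (13,Y), (15,X), (20,Y), (24,X), (30,Y), (31,Y), (33,Y)
ranks: 8->1, 12->2, 13->3, 15->4, 20->5, 24->6, 30->7, 31->8, 33->9
Step 2: Rank sum for X: R1 = 1 + 2 + 4 + 6 = 13.
Step 3: U_X = R1 - n1(n1+1)/2 = 13 - 4*5/2 = 13 - 10 = 3.
       U_Y = n1*n2 - U_X = 20 - 3 = 17.
Step 4: No ties, so the exact null distribution of U (based on enumerating the C(9,4) = 126 equally likely rank assignments) gives the two-sided p-value.
Step 5: p-value = 0.111111; compare to alpha = 0.05. fail to reject H0.

U_X = 3, p = 0.111111, fail to reject H0 at alpha = 0.05.


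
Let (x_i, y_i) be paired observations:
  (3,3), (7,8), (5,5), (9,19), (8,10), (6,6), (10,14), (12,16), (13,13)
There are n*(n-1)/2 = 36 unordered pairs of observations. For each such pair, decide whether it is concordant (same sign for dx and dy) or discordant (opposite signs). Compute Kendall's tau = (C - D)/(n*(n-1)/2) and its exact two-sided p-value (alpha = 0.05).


Step 1: Enumerate the 36 unordered pairs (i,j) with i<j and classify each by sign(x_j-x_i) * sign(y_j-y_i).
  (1,2):dx=+4,dy=+5->C; (1,3):dx=+2,dy=+2->C; (1,4):dx=+6,dy=+16->C; (1,5):dx=+5,dy=+7->C
  (1,6):dx=+3,dy=+3->C; (1,7):dx=+7,dy=+11->C; (1,8):dx=+9,dy=+13->C; (1,9):dx=+10,dy=+10->C
  (2,3):dx=-2,dy=-3->C; (2,4):dx=+2,dy=+11->C; (2,5):dx=+1,dy=+2->C; (2,6):dx=-1,dy=-2->C
  (2,7):dx=+3,dy=+6->C; (2,8):dx=+5,dy=+8->C; (2,9):dx=+6,dy=+5->C; (3,4):dx=+4,dy=+14->C
  (3,5):dx=+3,dy=+5->C; (3,6):dx=+1,dy=+1->C; (3,7):dx=+5,dy=+9->C; (3,8):dx=+7,dy=+11->C
  (3,9):dx=+8,dy=+8->C; (4,5):dx=-1,dy=-9->C; (4,6):dx=-3,dy=-13->C; (4,7):dx=+1,dy=-5->D
  (4,8):dx=+3,dy=-3->D; (4,9):dx=+4,dy=-6->D; (5,6):dx=-2,dy=-4->C; (5,7):dx=+2,dy=+4->C
  (5,8):dx=+4,dy=+6->C; (5,9):dx=+5,dy=+3->C; (6,7):dx=+4,dy=+8->C; (6,8):dx=+6,dy=+10->C
  (6,9):dx=+7,dy=+7->C; (7,8):dx=+2,dy=+2->C; (7,9):dx=+3,dy=-1->D; (8,9):dx=+1,dy=-3->D
Step 2: C = 31, D = 5, total pairs = 36.
Step 3: tau = (C - D)/(n(n-1)/2) = (31 - 5)/36 = 0.722222.
Step 4: Exact two-sided p-value (enumerate n! = 362880 permutations of y under H0): p = 0.005886.
Step 5: alpha = 0.05. reject H0.

tau_b = 0.7222 (C=31, D=5), p = 0.005886, reject H0.


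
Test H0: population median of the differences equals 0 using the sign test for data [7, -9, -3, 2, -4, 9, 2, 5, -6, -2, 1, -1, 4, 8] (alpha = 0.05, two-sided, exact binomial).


Step 1: Discard zero differences. Original n = 14; n_eff = number of nonzero differences = 14.
Nonzero differences (with sign): +7, -9, -3, +2, -4, +9, +2, +5, -6, -2, +1, -1, +4, +8
Step 2: Count signs: positive = 8, negative = 6.
Step 3: Under H0: P(positive) = 0.5, so the number of positives S ~ Bin(14, 0.5).
Step 4: Two-sided exact p-value = sum of Bin(14,0.5) probabilities at or below the observed probability = 0.790527.
Step 5: alpha = 0.05. fail to reject H0.

n_eff = 14, pos = 8, neg = 6, p = 0.790527, fail to reject H0.


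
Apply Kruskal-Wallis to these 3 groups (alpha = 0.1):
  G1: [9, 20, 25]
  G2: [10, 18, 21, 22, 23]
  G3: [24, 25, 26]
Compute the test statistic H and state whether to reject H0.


Step 1: Combine all N = 11 observations and assign midranks.
sorted (value, group, rank): (9,G1,1), (10,G2,2), (18,G2,3), (20,G1,4), (21,G2,5), (22,G2,6), (23,G2,7), (24,G3,8), (25,G1,9.5), (25,G3,9.5), (26,G3,11)
Step 2: Sum ranks within each group.
R_1 = 14.5 (n_1 = 3)
R_2 = 23 (n_2 = 5)
R_3 = 28.5 (n_3 = 3)
Step 3: H = 12/(N(N+1)) * sum(R_i^2/n_i) - 3(N+1)
     = 12/(11*12) * (14.5^2/3 + 23^2/5 + 28.5^2/3) - 3*12
     = 0.090909 * 446.633 - 36
     = 4.603030.
Step 4: Ties present; correction factor C = 1 - 6/(11^3 - 11) = 0.995455. Corrected H = 4.603030 / 0.995455 = 4.624049.
Step 5: Under H0, H ~ chi^2(2); p-value = 0.099061.
Step 6: alpha = 0.1. reject H0.

H = 4.6240, df = 2, p = 0.099061, reject H0.


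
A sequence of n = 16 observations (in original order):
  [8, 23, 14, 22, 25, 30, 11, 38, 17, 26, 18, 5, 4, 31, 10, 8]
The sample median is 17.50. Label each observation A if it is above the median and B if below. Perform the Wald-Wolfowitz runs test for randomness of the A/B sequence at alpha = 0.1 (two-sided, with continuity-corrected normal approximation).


Step 1: Compute median = 17.50; label A = above, B = below.
Labels in order: BABAAABABAABBABB  (n_A = 8, n_B = 8)
Step 2: Count runs R = 11.
Step 3: Under H0 (random ordering), E[R] = 2*n_A*n_B/(n_A+n_B) + 1 = 2*8*8/16 + 1 = 9.0000.
        Var[R] = 2*n_A*n_B*(2*n_A*n_B - n_A - n_B) / ((n_A+n_B)^2 * (n_A+n_B-1)) = 14336/3840 = 3.7333.
        SD[R] = 1.9322.
Step 4: Continuity-corrected z = (R - 0.5 - E[R]) / SD[R] = (11 - 0.5 - 9.0000) / 1.9322 = 0.7763.
Step 5: Two-sided p-value via normal approximation = 2*(1 - Phi(|z|)) = 0.437558.
Step 6: alpha = 0.1. fail to reject H0.

R = 11, z = 0.7763, p = 0.437558, fail to reject H0.


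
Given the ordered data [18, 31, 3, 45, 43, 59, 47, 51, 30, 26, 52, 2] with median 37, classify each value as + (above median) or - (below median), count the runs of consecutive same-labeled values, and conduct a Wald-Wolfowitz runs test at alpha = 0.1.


Step 1: Compute median = 37; label A = above, B = below.
Labels in order: BBBAAAAABBAB  (n_A = 6, n_B = 6)
Step 2: Count runs R = 5.
Step 3: Under H0 (random ordering), E[R] = 2*n_A*n_B/(n_A+n_B) + 1 = 2*6*6/12 + 1 = 7.0000.
        Var[R] = 2*n_A*n_B*(2*n_A*n_B - n_A - n_B) / ((n_A+n_B)^2 * (n_A+n_B-1)) = 4320/1584 = 2.7273.
        SD[R] = 1.6514.
Step 4: Continuity-corrected z = (R + 0.5 - E[R]) / SD[R] = (5 + 0.5 - 7.0000) / 1.6514 = -0.9083.
Step 5: Two-sided p-value via normal approximation = 2*(1 - Phi(|z|)) = 0.363722.
Step 6: alpha = 0.1. fail to reject H0.

R = 5, z = -0.9083, p = 0.363722, fail to reject H0.


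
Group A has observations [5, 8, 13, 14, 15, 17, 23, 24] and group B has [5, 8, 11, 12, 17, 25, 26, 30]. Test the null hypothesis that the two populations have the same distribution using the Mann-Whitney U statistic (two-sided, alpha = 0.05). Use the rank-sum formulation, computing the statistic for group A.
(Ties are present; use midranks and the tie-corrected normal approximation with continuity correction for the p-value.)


Step 1: Combine and sort all 16 observations; assign midranks.
sorted (value, group): (5,X), (5,Y), (8,X), (8,Y), (11,Y), (12,Y), (13,X), (14,X), (15,X), (17,X), (17,Y), (23,X), (24,X), (25,Y), (26,Y), (30,Y)
ranks: 5->1.5, 5->1.5, 8->3.5, 8->3.5, 11->5, 12->6, 13->7, 14->8, 15->9, 17->10.5, 17->10.5, 23->12, 24->13, 25->14, 26->15, 30->16
Step 2: Rank sum for X: R1 = 1.5 + 3.5 + 7 + 8 + 9 + 10.5 + 12 + 13 = 64.5.
Step 3: U_X = R1 - n1(n1+1)/2 = 64.5 - 8*9/2 = 64.5 - 36 = 28.5.
       U_Y = n1*n2 - U_X = 64 - 28.5 = 35.5.
Step 4: Ties are present, so use the tie-corrected normal approximation (with continuity correction) for the p-value.
Step 5: p-value = 0.752184; compare to alpha = 0.05. fail to reject H0.

U_X = 28.5, p = 0.752184, fail to reject H0 at alpha = 0.05.


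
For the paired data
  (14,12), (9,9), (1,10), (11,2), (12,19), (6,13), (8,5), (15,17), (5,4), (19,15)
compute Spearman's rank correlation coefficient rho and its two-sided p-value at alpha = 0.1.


Step 1: Rank x and y separately (midranks; no ties here).
rank(x): 14->8, 9->5, 1->1, 11->6, 12->7, 6->3, 8->4, 15->9, 5->2, 19->10
rank(y): 12->6, 9->4, 10->5, 2->1, 19->10, 13->7, 5->3, 17->9, 4->2, 15->8
Step 2: d_i = R_x(i) - R_y(i); compute d_i^2.
  (8-6)^2=4, (5-4)^2=1, (1-5)^2=16, (6-1)^2=25, (7-10)^2=9, (3-7)^2=16, (4-3)^2=1, (9-9)^2=0, (2-2)^2=0, (10-8)^2=4
sum(d^2) = 76.
Step 3: rho = 1 - 6*76 / (10*(10^2 - 1)) = 1 - 456/990 = 0.539394.
Step 4: Under H0, t = rho * sqrt((n-2)/(1-rho^2)) = 1.8118 ~ t(8).
Step 5: Two-sided p-value from the t-distribution with 8 df = 0.107593.
Step 6: alpha = 0.1. fail to reject H0.

rho = 0.5394, p = 0.107593, fail to reject H0 at alpha = 0.1.


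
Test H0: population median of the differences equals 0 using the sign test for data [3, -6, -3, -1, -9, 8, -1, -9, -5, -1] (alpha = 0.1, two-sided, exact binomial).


Step 1: Discard zero differences. Original n = 10; n_eff = number of nonzero differences = 10.
Nonzero differences (with sign): +3, -6, -3, -1, -9, +8, -1, -9, -5, -1
Step 2: Count signs: positive = 2, negative = 8.
Step 3: Under H0: P(positive) = 0.5, so the number of positives S ~ Bin(10, 0.5).
Step 4: Two-sided exact p-value = sum of Bin(10,0.5) probabilities at or below the observed probability = 0.109375.
Step 5: alpha = 0.1. fail to reject H0.

n_eff = 10, pos = 2, neg = 8, p = 0.109375, fail to reject H0.


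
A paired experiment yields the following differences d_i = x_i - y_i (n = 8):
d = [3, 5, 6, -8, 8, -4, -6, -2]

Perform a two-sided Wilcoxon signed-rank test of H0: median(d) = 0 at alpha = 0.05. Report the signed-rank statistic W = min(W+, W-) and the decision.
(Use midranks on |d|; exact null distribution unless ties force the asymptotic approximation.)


Step 1: Drop any zero differences (none here) and take |d_i|.
|d| = [3, 5, 6, 8, 8, 4, 6, 2]
Step 2: Midrank |d_i| (ties get averaged ranks).
ranks: |3|->2, |5|->4, |6|->5.5, |8|->7.5, |8|->7.5, |4|->3, |6|->5.5, |2|->1
Step 3: Attach original signs; sum ranks with positive sign and with negative sign.
W+ = 2 + 4 + 5.5 + 7.5 = 19
W- = 7.5 + 3 + 5.5 + 1 = 17
(Check: W+ + W- = 36 should equal n(n+1)/2 = 36.)
Step 4: Test statistic W = min(W+, W-) = 17.
Step 5: Ties in |d|, so use the tie-corrected normal approximation.
        E[W] = n(n+1)/4 = 8*9/4 = 18.
        Tie groups: |d|=6 (t=2), |d|=8 (t=2); sum(t^3 - t) = 12.
        Var[W] = n(n+1)(2n+1)/24 - sum(t^3-t)/48 = 1224/24 - 12/48 = 50.75.
        z = (W - E[W]) / sqrt(Var[W]) = (17 - 18) / 7.1239 = -0.1404.
        Two-sided p = 2*Phi(z) = 0.888366.
Step 6: alpha = 0.05. fail to reject H0.

W+ = 19, W- = 17, W = min = 17, p = 0.888366, fail to reject H0.


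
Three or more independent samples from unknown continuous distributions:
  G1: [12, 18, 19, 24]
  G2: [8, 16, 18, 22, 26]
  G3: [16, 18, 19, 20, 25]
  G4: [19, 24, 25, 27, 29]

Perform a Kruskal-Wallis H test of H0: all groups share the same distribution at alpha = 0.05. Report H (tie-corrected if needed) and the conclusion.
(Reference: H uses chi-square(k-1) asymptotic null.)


Step 1: Combine all N = 19 observations and assign midranks.
sorted (value, group, rank): (8,G2,1), (12,G1,2), (16,G2,3.5), (16,G3,3.5), (18,G1,6), (18,G2,6), (18,G3,6), (19,G1,9), (19,G3,9), (19,G4,9), (20,G3,11), (22,G2,12), (24,G1,13.5), (24,G4,13.5), (25,G3,15.5), (25,G4,15.5), (26,G2,17), (27,G4,18), (29,G4,19)
Step 2: Sum ranks within each group.
R_1 = 30.5 (n_1 = 4)
R_2 = 39.5 (n_2 = 5)
R_3 = 45 (n_3 = 5)
R_4 = 75 (n_4 = 5)
Step 3: H = 12/(N(N+1)) * sum(R_i^2/n_i) - 3(N+1)
     = 12/(19*20) * (30.5^2/4 + 39.5^2/5 + 45^2/5 + 75^2/5) - 3*20
     = 0.031579 * 2074.61 - 60
     = 5.514079.
Step 4: Ties present; correction factor C = 1 - 66/(19^3 - 19) = 0.990351. Corrected H = 5.514079 / 0.990351 = 5.567803.
Step 5: Under H0, H ~ chi^2(3); p-value = 0.134639.
Step 6: alpha = 0.05. fail to reject H0.

H = 5.5678, df = 3, p = 0.134639, fail to reject H0.


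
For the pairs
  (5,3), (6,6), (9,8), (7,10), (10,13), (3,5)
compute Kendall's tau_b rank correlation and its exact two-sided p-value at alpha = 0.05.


Step 1: Enumerate the 15 unordered pairs (i,j) with i<j and classify each by sign(x_j-x_i) * sign(y_j-y_i).
  (1,2):dx=+1,dy=+3->C; (1,3):dx=+4,dy=+5->C; (1,4):dx=+2,dy=+7->C; (1,5):dx=+5,dy=+10->C
  (1,6):dx=-2,dy=+2->D; (2,3):dx=+3,dy=+2->C; (2,4):dx=+1,dy=+4->C; (2,5):dx=+4,dy=+7->C
  (2,6):dx=-3,dy=-1->C; (3,4):dx=-2,dy=+2->D; (3,5):dx=+1,dy=+5->C; (3,6):dx=-6,dy=-3->C
  (4,5):dx=+3,dy=+3->C; (4,6):dx=-4,dy=-5->C; (5,6):dx=-7,dy=-8->C
Step 2: C = 13, D = 2, total pairs = 15.
Step 3: tau = (C - D)/(n(n-1)/2) = (13 - 2)/15 = 0.733333.
Step 4: Exact two-sided p-value (enumerate n! = 720 permutations of y under H0): p = 0.055556.
Step 5: alpha = 0.05. fail to reject H0.

tau_b = 0.7333 (C=13, D=2), p = 0.055556, fail to reject H0.


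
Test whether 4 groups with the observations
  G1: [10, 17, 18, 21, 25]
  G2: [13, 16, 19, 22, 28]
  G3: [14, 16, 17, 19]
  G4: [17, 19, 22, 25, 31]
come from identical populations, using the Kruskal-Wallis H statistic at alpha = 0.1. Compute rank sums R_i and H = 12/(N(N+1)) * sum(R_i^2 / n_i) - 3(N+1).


Step 1: Combine all N = 19 observations and assign midranks.
sorted (value, group, rank): (10,G1,1), (13,G2,2), (14,G3,3), (16,G2,4.5), (16,G3,4.5), (17,G1,7), (17,G3,7), (17,G4,7), (18,G1,9), (19,G2,11), (19,G3,11), (19,G4,11), (21,G1,13), (22,G2,14.5), (22,G4,14.5), (25,G1,16.5), (25,G4,16.5), (28,G2,18), (31,G4,19)
Step 2: Sum ranks within each group.
R_1 = 46.5 (n_1 = 5)
R_2 = 50 (n_2 = 5)
R_3 = 25.5 (n_3 = 4)
R_4 = 68 (n_4 = 5)
Step 3: H = 12/(N(N+1)) * sum(R_i^2/n_i) - 3(N+1)
     = 12/(19*20) * (46.5^2/5 + 50^2/5 + 25.5^2/4 + 68^2/5) - 3*20
     = 0.031579 * 2019.81 - 60
     = 3.783553.
Step 4: Ties present; correction factor C = 1 - 66/(19^3 - 19) = 0.990351. Corrected H = 3.783553 / 0.990351 = 3.820416.
Step 5: Under H0, H ~ chi^2(3); p-value = 0.281520.
Step 6: alpha = 0.1. fail to reject H0.

H = 3.8204, df = 3, p = 0.281520, fail to reject H0.


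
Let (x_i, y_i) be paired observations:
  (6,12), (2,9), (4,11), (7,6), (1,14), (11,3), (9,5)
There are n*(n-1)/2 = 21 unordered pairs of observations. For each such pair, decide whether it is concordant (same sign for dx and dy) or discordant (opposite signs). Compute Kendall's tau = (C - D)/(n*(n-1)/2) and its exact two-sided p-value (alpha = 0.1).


Step 1: Enumerate the 21 unordered pairs (i,j) with i<j and classify each by sign(x_j-x_i) * sign(y_j-y_i).
  (1,2):dx=-4,dy=-3->C; (1,3):dx=-2,dy=-1->C; (1,4):dx=+1,dy=-6->D; (1,5):dx=-5,dy=+2->D
  (1,6):dx=+5,dy=-9->D; (1,7):dx=+3,dy=-7->D; (2,3):dx=+2,dy=+2->C; (2,4):dx=+5,dy=-3->D
  (2,5):dx=-1,dy=+5->D; (2,6):dx=+9,dy=-6->D; (2,7):dx=+7,dy=-4->D; (3,4):dx=+3,dy=-5->D
  (3,5):dx=-3,dy=+3->D; (3,6):dx=+7,dy=-8->D; (3,7):dx=+5,dy=-6->D; (4,5):dx=-6,dy=+8->D
  (4,6):dx=+4,dy=-3->D; (4,7):dx=+2,dy=-1->D; (5,6):dx=+10,dy=-11->D; (5,7):dx=+8,dy=-9->D
  (6,7):dx=-2,dy=+2->D
Step 2: C = 3, D = 18, total pairs = 21.
Step 3: tau = (C - D)/(n(n-1)/2) = (3 - 18)/21 = -0.714286.
Step 4: Exact two-sided p-value (enumerate n! = 5040 permutations of y under H0): p = 0.030159.
Step 5: alpha = 0.1. reject H0.

tau_b = -0.7143 (C=3, D=18), p = 0.030159, reject H0.


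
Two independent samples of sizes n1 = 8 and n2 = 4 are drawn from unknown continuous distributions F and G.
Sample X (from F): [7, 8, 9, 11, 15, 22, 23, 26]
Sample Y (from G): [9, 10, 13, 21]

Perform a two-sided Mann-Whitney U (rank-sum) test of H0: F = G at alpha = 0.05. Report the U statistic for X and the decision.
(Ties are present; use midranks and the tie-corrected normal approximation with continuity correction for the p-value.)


Step 1: Combine and sort all 12 observations; assign midranks.
sorted (value, group): (7,X), (8,X), (9,X), (9,Y), (10,Y), (11,X), (13,Y), (15,X), (21,Y), (22,X), (23,X), (26,X)
ranks: 7->1, 8->2, 9->3.5, 9->3.5, 10->5, 11->6, 13->7, 15->8, 21->9, 22->10, 23->11, 26->12
Step 2: Rank sum for X: R1 = 1 + 2 + 3.5 + 6 + 8 + 10 + 11 + 12 = 53.5.
Step 3: U_X = R1 - n1(n1+1)/2 = 53.5 - 8*9/2 = 53.5 - 36 = 17.5.
       U_Y = n1*n2 - U_X = 32 - 17.5 = 14.5.
Step 4: Ties are present, so use the tie-corrected normal approximation (with continuity correction) for the p-value.
Step 5: p-value = 0.864901; compare to alpha = 0.05. fail to reject H0.

U_X = 17.5, p = 0.864901, fail to reject H0 at alpha = 0.05.


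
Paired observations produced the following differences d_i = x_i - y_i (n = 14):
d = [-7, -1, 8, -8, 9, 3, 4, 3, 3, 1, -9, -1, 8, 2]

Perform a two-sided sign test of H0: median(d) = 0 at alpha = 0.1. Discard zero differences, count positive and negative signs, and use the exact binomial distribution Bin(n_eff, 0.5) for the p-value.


Step 1: Discard zero differences. Original n = 14; n_eff = number of nonzero differences = 14.
Nonzero differences (with sign): -7, -1, +8, -8, +9, +3, +4, +3, +3, +1, -9, -1, +8, +2
Step 2: Count signs: positive = 9, negative = 5.
Step 3: Under H0: P(positive) = 0.5, so the number of positives S ~ Bin(14, 0.5).
Step 4: Two-sided exact p-value = sum of Bin(14,0.5) probabilities at or below the observed probability = 0.423950.
Step 5: alpha = 0.1. fail to reject H0.

n_eff = 14, pos = 9, neg = 5, p = 0.423950, fail to reject H0.


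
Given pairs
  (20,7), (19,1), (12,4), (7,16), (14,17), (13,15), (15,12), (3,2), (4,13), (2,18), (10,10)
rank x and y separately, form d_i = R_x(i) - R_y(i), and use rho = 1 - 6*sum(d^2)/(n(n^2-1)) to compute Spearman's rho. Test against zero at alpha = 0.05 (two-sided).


Step 1: Rank x and y separately (midranks; no ties here).
rank(x): 20->11, 19->10, 12->6, 7->4, 14->8, 13->7, 15->9, 3->2, 4->3, 2->1, 10->5
rank(y): 7->4, 1->1, 4->3, 16->9, 17->10, 15->8, 12->6, 2->2, 13->7, 18->11, 10->5
Step 2: d_i = R_x(i) - R_y(i); compute d_i^2.
  (11-4)^2=49, (10-1)^2=81, (6-3)^2=9, (4-9)^2=25, (8-10)^2=4, (7-8)^2=1, (9-6)^2=9, (2-2)^2=0, (3-7)^2=16, (1-11)^2=100, (5-5)^2=0
sum(d^2) = 294.
Step 3: rho = 1 - 6*294 / (11*(11^2 - 1)) = 1 - 1764/1320 = -0.336364.
Step 4: Under H0, t = rho * sqrt((n-2)/(1-rho^2)) = -1.0715 ~ t(9).
Step 5: Two-sided p-value from the t-distribution with 9 df = 0.311824.
Step 6: alpha = 0.05. fail to reject H0.

rho = -0.3364, p = 0.311824, fail to reject H0 at alpha = 0.05.


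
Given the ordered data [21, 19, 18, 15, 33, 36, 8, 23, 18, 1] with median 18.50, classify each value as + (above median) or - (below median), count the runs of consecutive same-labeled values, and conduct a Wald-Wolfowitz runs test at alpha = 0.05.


Step 1: Compute median = 18.50; label A = above, B = below.
Labels in order: AABBAABABB  (n_A = 5, n_B = 5)
Step 2: Count runs R = 6.
Step 3: Under H0 (random ordering), E[R] = 2*n_A*n_B/(n_A+n_B) + 1 = 2*5*5/10 + 1 = 6.0000.
        Var[R] = 2*n_A*n_B*(2*n_A*n_B - n_A - n_B) / ((n_A+n_B)^2 * (n_A+n_B-1)) = 2000/900 = 2.2222.
        SD[R] = 1.4907.
Step 4: R = E[R], so z = 0 with no continuity correction.
Step 5: Two-sided p-value via normal approximation = 2*(1 - Phi(|z|)) = 1.000000.
Step 6: alpha = 0.05. fail to reject H0.

R = 6, z = 0.0000, p = 1.000000, fail to reject H0.


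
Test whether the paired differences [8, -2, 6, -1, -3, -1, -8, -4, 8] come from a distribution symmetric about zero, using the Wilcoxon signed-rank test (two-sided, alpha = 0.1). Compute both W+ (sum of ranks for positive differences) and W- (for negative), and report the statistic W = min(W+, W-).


Step 1: Drop any zero differences (none here) and take |d_i|.
|d| = [8, 2, 6, 1, 3, 1, 8, 4, 8]
Step 2: Midrank |d_i| (ties get averaged ranks).
ranks: |8|->8, |2|->3, |6|->6, |1|->1.5, |3|->4, |1|->1.5, |8|->8, |4|->5, |8|->8
Step 3: Attach original signs; sum ranks with positive sign and with negative sign.
W+ = 8 + 6 + 8 = 22
W- = 3 + 1.5 + 4 + 1.5 + 8 + 5 = 23
(Check: W+ + W- = 45 should equal n(n+1)/2 = 45.)
Step 4: Test statistic W = min(W+, W-) = 22.
Step 5: Ties in |d|, so use the tie-corrected normal approximation.
        E[W] = n(n+1)/4 = 9*10/4 = 22.5.
        Tie groups: |d|=1 (t=2), |d|=8 (t=3); sum(t^3 - t) = 30.
        Var[W] = n(n+1)(2n+1)/24 - sum(t^3-t)/48 = 1710/24 - 30/48 = 70.625.
        z = (W - E[W]) / sqrt(Var[W]) = (22 - 22.5) / 8.4039 = -0.0595.
        Two-sided p = 2*Phi(z) = 0.952557.
Step 6: alpha = 0.1. fail to reject H0.

W+ = 22, W- = 23, W = min = 22, p = 0.952557, fail to reject H0.


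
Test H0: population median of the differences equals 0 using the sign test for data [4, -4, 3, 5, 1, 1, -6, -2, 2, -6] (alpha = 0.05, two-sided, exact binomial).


Step 1: Discard zero differences. Original n = 10; n_eff = number of nonzero differences = 10.
Nonzero differences (with sign): +4, -4, +3, +5, +1, +1, -6, -2, +2, -6
Step 2: Count signs: positive = 6, negative = 4.
Step 3: Under H0: P(positive) = 0.5, so the number of positives S ~ Bin(10, 0.5).
Step 4: Two-sided exact p-value = sum of Bin(10,0.5) probabilities at or below the observed probability = 0.753906.
Step 5: alpha = 0.05. fail to reject H0.

n_eff = 10, pos = 6, neg = 4, p = 0.753906, fail to reject H0.


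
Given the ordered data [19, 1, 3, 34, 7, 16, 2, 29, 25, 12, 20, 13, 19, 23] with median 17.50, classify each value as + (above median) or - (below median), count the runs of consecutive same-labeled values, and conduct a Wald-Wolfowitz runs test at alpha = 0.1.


Step 1: Compute median = 17.50; label A = above, B = below.
Labels in order: ABBABBBAABABAA  (n_A = 7, n_B = 7)
Step 2: Count runs R = 9.
Step 3: Under H0 (random ordering), E[R] = 2*n_A*n_B/(n_A+n_B) + 1 = 2*7*7/14 + 1 = 8.0000.
        Var[R] = 2*n_A*n_B*(2*n_A*n_B - n_A - n_B) / ((n_A+n_B)^2 * (n_A+n_B-1)) = 8232/2548 = 3.2308.
        SD[R] = 1.7974.
Step 4: Continuity-corrected z = (R - 0.5 - E[R]) / SD[R] = (9 - 0.5 - 8.0000) / 1.7974 = 0.2782.
Step 5: Two-sided p-value via normal approximation = 2*(1 - Phi(|z|)) = 0.780879.
Step 6: alpha = 0.1. fail to reject H0.

R = 9, z = 0.2782, p = 0.780879, fail to reject H0.


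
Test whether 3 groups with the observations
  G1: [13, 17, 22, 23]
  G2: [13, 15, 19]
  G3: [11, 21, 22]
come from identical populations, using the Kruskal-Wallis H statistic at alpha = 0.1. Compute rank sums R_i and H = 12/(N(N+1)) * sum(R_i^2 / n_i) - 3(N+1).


Step 1: Combine all N = 10 observations and assign midranks.
sorted (value, group, rank): (11,G3,1), (13,G1,2.5), (13,G2,2.5), (15,G2,4), (17,G1,5), (19,G2,6), (21,G3,7), (22,G1,8.5), (22,G3,8.5), (23,G1,10)
Step 2: Sum ranks within each group.
R_1 = 26 (n_1 = 4)
R_2 = 12.5 (n_2 = 3)
R_3 = 16.5 (n_3 = 3)
Step 3: H = 12/(N(N+1)) * sum(R_i^2/n_i) - 3(N+1)
     = 12/(10*11) * (26^2/4 + 12.5^2/3 + 16.5^2/3) - 3*11
     = 0.109091 * 311.833 - 33
     = 1.018182.
Step 4: Ties present; correction factor C = 1 - 12/(10^3 - 10) = 0.987879. Corrected H = 1.018182 / 0.987879 = 1.030675.
Step 5: Under H0, H ~ chi^2(2); p-value = 0.597299.
Step 6: alpha = 0.1. fail to reject H0.

H = 1.0307, df = 2, p = 0.597299, fail to reject H0.


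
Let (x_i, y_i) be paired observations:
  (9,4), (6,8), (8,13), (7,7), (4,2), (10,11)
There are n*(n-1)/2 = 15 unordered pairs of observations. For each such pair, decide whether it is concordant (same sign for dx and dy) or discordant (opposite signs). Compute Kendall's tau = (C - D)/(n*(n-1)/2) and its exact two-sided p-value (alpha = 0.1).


Step 1: Enumerate the 15 unordered pairs (i,j) with i<j and classify each by sign(x_j-x_i) * sign(y_j-y_i).
  (1,2):dx=-3,dy=+4->D; (1,3):dx=-1,dy=+9->D; (1,4):dx=-2,dy=+3->D; (1,5):dx=-5,dy=-2->C
  (1,6):dx=+1,dy=+7->C; (2,3):dx=+2,dy=+5->C; (2,4):dx=+1,dy=-1->D; (2,5):dx=-2,dy=-6->C
  (2,6):dx=+4,dy=+3->C; (3,4):dx=-1,dy=-6->C; (3,5):dx=-4,dy=-11->C; (3,6):dx=+2,dy=-2->D
  (4,5):dx=-3,dy=-5->C; (4,6):dx=+3,dy=+4->C; (5,6):dx=+6,dy=+9->C
Step 2: C = 10, D = 5, total pairs = 15.
Step 3: tau = (C - D)/(n(n-1)/2) = (10 - 5)/15 = 0.333333.
Step 4: Exact two-sided p-value (enumerate n! = 720 permutations of y under H0): p = 0.469444.
Step 5: alpha = 0.1. fail to reject H0.

tau_b = 0.3333 (C=10, D=5), p = 0.469444, fail to reject H0.


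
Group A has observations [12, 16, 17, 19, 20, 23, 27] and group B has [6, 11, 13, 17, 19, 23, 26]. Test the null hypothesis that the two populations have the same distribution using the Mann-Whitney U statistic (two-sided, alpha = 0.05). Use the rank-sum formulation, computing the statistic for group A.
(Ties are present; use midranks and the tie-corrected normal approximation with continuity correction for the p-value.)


Step 1: Combine and sort all 14 observations; assign midranks.
sorted (value, group): (6,Y), (11,Y), (12,X), (13,Y), (16,X), (17,X), (17,Y), (19,X), (19,Y), (20,X), (23,X), (23,Y), (26,Y), (27,X)
ranks: 6->1, 11->2, 12->3, 13->4, 16->5, 17->6.5, 17->6.5, 19->8.5, 19->8.5, 20->10, 23->11.5, 23->11.5, 26->13, 27->14
Step 2: Rank sum for X: R1 = 3 + 5 + 6.5 + 8.5 + 10 + 11.5 + 14 = 58.5.
Step 3: U_X = R1 - n1(n1+1)/2 = 58.5 - 7*8/2 = 58.5 - 28 = 30.5.
       U_Y = n1*n2 - U_X = 49 - 30.5 = 18.5.
Step 4: Ties are present, so use the tie-corrected normal approximation (with continuity correction) for the p-value.
Step 5: p-value = 0.480753; compare to alpha = 0.05. fail to reject H0.

U_X = 30.5, p = 0.480753, fail to reject H0 at alpha = 0.05.
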